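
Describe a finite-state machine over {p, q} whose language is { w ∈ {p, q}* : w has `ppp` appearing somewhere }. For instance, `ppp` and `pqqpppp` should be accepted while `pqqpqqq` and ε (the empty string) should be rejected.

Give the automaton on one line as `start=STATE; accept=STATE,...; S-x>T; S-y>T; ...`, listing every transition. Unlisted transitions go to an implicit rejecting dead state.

start=S0; accept=S3; S0-p>S1; S0-q>S0; S1-p>S2; S1-q>S0; S2-p>S3; S2-q>S0; S3-p>S3; S3-q>S3

States S0..S2 record the length of the longest prefix of `ppp` that matches the current input suffix. Reaching S3 means `ppp` has been seen, and we stay there forever. Accept from S3.
With 4 states:
        p   q  
>  S0   S1  S0 
   S1   S2  S0 
   S2   S3  S0 
 * S3   S3  S3 
(> = start, * = accepting)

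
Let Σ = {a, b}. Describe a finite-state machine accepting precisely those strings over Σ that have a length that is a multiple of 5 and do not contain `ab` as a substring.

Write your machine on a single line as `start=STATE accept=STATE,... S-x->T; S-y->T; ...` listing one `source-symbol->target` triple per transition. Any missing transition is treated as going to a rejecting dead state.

Handle the two conditions separately and then intersect. One (5 states) tracks the input length modulo 5; the other (3 states) tracks partial matches of the forbidden pattern `ab`. Each combined state is a pair, one component from each; accept when both components accept.
A 15-state machine:
          a    b  
>* s0     s1   s2 
   s1     s3   s4 
   s2     s3   s5 
   s3     s6   s7 
   s4     s7   s7 
   s5     s6   s8 
   s6     s9  s10 
   s7    s10  s10 
   s8     s9  s11 
   s9    s12  s13 
   s10   s13  s13 
   s11   s12   s0 
 * s12    s1  s14 
   s13   s14  s14 
   s14    s4   s4 
(> = start, * = accepting)

start=s0; accept=s0,s12; s0-a->s1; s0-b->s2; s1-a->s3; s1-b->s4; s2-a->s3; s2-b->s5; s3-a->s6; s3-b->s7; s4-a->s7; s4-b->s7; s5-a->s6; s5-b->s8; s6-a->s9; s6-b->s10; s7-a->s10; s7-b->s10; s8-a->s9; s8-b->s11; s9-a->s12; s9-b->s13; s10-a->s13; s10-b->s13; s11-a->s12; s11-b->s0; s12-a->s1; s12-b->s14; s13-a->s14; s13-b->s14; s14-a->s4; s14-b->s4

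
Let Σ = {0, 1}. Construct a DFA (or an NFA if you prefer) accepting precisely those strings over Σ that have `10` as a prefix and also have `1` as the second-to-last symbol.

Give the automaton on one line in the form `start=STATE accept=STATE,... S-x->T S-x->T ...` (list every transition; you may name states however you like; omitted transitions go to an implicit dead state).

start=S0 accept=S3,S6 S0-0->S1 S0-1->S2 S1-0->S1 S1-1->S1 S2-0->S3 S2-1->S1 S3-0->S4 S3-1->S5 S4-0->S4 S4-1->S5 S5-0->S3 S5-1->S6 S6-0->S3 S6-1->S6

Handle the two conditions separately and then intersect. One (4 states) tracks whether the input so far still matches the prefix `10`; the other (7 states) tracks the last 2 symbols read. Each combined state is a pair, one component from each; accept when both components accept. Equivalent product states are then merged.
With 7 states:
        0   1  
>  S0   S1  S2 
   S1   S1  S1 
   S2   S3  S1 
 * S3   S4  S5 
   S4   S4  S5 
   S5   S3  S6 
 * S6   S3  S6 
(> = start, * = accepting)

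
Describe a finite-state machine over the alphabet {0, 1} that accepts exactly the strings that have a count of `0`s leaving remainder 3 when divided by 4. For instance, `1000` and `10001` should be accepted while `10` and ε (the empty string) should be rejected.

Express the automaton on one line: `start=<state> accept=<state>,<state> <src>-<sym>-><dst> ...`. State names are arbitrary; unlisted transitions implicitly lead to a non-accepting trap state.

start=s0 accept=s3 s0-0->s1 s0-1->s0 s1-0->s2 s1-1->s1 s2-0->s3 s2-1->s2 s3-0->s0 s3-1->s3

The only thing that matters is how many `0`s have appeared, reduced mod 4. Use one state per residue: s0 for 0, …, s3 for 3. Reading `0` moves to the next residue; anything else stays put. s3 is accepting.
A 4-state machine:
        0   1  
>  s0   s1  s0 
   s1   s2  s1 
   s2   s3  s2 
 * s3   s0  s3 
(> = start, * = accepting)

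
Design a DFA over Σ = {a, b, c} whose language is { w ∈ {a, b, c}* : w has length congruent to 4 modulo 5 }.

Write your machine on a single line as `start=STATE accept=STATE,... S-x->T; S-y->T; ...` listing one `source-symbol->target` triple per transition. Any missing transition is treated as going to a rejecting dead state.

Only the length mod 5 matters, so use a 5-cycle: from any state, every input symbol moves to the next state, wrapping s4 back to s0. Mark s4 accepting.
A 5-state machine:
        a   b   c  
>  s0   s1  s1  s1 
   s1   s2  s2  s2 
   s2   s3  s3  s3 
   s3   s4  s4  s4 
 * s4   s0  s0  s0 
(> = start, * = accepting)

start=s0; accept=s4; s0-a->s1; s0-b->s1; s0-c->s1; s1-a->s2; s1-b->s2; s1-c->s2; s2-a->s3; s2-b->s3; s2-c->s3; s3-a->s4; s3-b->s4; s3-c->s4; s4-a->s0; s4-b->s0; s4-c->s0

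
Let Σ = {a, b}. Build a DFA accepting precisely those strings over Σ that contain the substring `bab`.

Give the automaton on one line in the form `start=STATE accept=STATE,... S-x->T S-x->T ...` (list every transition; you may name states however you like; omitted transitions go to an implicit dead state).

start=q0 accept=q3 q0-a->q0 q0-b->q1 q1-a->q2 q1-b->q1 q2-a->q0 q2-b->q3 q3-a->q3 q3-b->q3

Track how much of `bab` has been matched so far: state q0 is no progress, q3 is the absorbing accept state reached once `bab` has occurred. Intermediate states record partial matches; on a mismatch, fall back to the longest reusable overlap.
With 4 states:
        a   b  
>  q0   q0  q1 
   q1   q2  q1 
   q2   q0  q3 
 * q3   q3  q3 
(> = start, * = accepting)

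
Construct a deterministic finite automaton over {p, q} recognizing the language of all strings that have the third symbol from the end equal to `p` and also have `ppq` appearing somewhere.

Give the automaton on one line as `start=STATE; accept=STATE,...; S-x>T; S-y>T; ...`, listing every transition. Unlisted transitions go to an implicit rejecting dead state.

start=S0; accept=S3,S4,S5,S10; S0-p>S1; S0-q>S0; S1-p>S2; S1-q>S0; S2-p>S2; S2-q>S3; S3-p>S4; S3-q>S5; S4-p>S6; S4-q>S7; S5-p>S8; S5-q>S9; S6-p>S10; S6-q>S3; S7-p>S4; S7-q>S5; S8-p>S6; S8-q>S7; S9-p>S8; S9-q>S9; S10-p>S10; S10-q>S3

Build one automaton per condition and run them in lockstep. One (15 states) tracks the last 3 symbols read; the other (4 states) tracks whether and how much of `ppq` has been seen. Each combined state is a pair, one component from each; accept when both components accept. After merging equivalent states the machine shrinks.
          p    q  
>  S0     S1   S0 
   S1     S2   S0 
   S2     S2   S3 
 * S3     S4   S5 
 * S4     S6   S7 
 * S5     S8   S9 
   S6    S10   S3 
   S7     S4   S5 
   S8     S6   S7 
   S9     S8   S9 
 * S10   S10   S3 
(> = start, * = accepting)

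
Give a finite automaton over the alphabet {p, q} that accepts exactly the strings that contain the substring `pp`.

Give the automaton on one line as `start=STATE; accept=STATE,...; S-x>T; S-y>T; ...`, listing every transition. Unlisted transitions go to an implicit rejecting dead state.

start=S0; accept=S2; S0-p>S1; S0-q>S0; S1-p>S2; S1-q>S0; S2-p>S2; S2-q>S2

States S0..S1 record the length of the longest prefix of `pp` that matches the current input suffix. Reaching S2 means `pp` has been seen, and we stay there forever. Accept from S2.
        p   q  
>  S0   S1  S0 
   S1   S2  S0 
 * S2   S2  S2 
(> = start, * = accepting)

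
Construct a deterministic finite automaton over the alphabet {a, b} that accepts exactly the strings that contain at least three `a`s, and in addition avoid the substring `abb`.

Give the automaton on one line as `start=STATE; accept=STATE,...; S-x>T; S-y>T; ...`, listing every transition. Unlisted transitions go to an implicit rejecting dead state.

Run two small machines in parallel and take their product. The first has 5 states tracking the count of `a`s, saturating at 4; the second has 4 states tracking partial matches of the forbidden pattern `abb`. A product state is a pair (one from each), accepting exactly when both do.
13 states suffice.
          a    b  
>  q0     q1   q0 
   q1     q2   q3 
   q2     q4   q5 
   q3     q2   q6 
 * q4     q7   q8 
   q5     q4   q9 
   q6     q9   q6 
 * q7     q7  q10 
 * q8     q7  q11 
   q9    q11   q9 
 * q10    q7  q12 
   q11   q12  q11 
   q12   q12  q12 
(> = start, * = accepting)

start=q0; accept=q4,q7,q8,q10; q0-a>q1; q0-b>q0; q1-a>q2; q1-b>q3; q2-a>q4; q2-b>q5; q3-a>q2; q3-b>q6; q4-a>q7; q4-b>q8; q5-a>q4; q5-b>q9; q6-a>q9; q6-b>q6; q7-a>q7; q7-b>q10; q8-a>q7; q8-b>q11; q9-a>q11; q9-b>q9; q10-a>q7; q10-b>q12; q11-a>q12; q11-b>q11; q12-a>q12; q12-b>q12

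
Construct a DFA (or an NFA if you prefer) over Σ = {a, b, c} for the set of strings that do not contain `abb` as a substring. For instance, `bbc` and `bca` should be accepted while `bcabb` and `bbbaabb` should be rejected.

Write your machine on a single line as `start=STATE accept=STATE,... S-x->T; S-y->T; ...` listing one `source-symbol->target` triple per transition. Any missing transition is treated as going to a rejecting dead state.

start=S0; accept=S0,S1,S2; S0-a->S1; S0-b->S0; S0-c->S0; S1-a->S1; S1-b->S2; S1-c->S0; S2-a->S1; S2-b->S3; S2-c->S0; S3-a->S3; S3-b->S3; S3-c->S3

Track partial matches of the forbidden pattern `abb`. State S3 is a dead state reached once `abb` has occurred; every other state accepts. S0 means no part of `abb` is currently matched.
With 4 states:
        a   b   c  
>* S0   S1  S0  S0 
 * S1   S1  S2  S0 
 * S2   S1  S3  S0 
   S3   S3  S3  S3 
(> = start, * = accepting)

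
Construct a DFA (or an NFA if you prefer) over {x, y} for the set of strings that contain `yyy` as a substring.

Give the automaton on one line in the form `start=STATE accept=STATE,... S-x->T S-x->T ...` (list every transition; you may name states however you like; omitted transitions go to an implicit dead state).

States S0..S2 record the length of the longest prefix of `yyy` that matches the current input suffix. Reaching S3 means `yyy` has been seen, and we stay there forever. Accept from S3.
4 states suffice.
        x   y  
>  S0   S0  S1 
   S1   S0  S2 
   S2   S0  S3 
 * S3   S3  S3 
(> = start, * = accepting)

start=S0 accept=S3 S0-x->S0 S0-y->S1 S1-x->S0 S1-y->S2 S2-x->S0 S2-y->S3 S3-x->S3 S3-y->S3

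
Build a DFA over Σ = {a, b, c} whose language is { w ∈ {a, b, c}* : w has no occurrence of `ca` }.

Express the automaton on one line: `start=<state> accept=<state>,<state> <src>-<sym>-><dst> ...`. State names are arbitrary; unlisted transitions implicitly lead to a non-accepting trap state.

This is the complement of 'contains `ca`'. Use the same substring-matching states — q0 through q2 holding how much of `ca` has just been matched — but flip the accepting set: everything except the trap q2 accepts.
A 3-state machine:
        a   b   c  
>* q0   q0  q0  q1 
 * q1   q2  q0  q1 
   q2   q2  q2  q2 
(> = start, * = accepting)

start=q0 accept=q0,q1 q0-a->q0 q0-b->q0 q0-c->q1 q1-a->q2 q1-b->q0 q1-c->q1 q2-a->q2 q2-b->q2 q2-c->q2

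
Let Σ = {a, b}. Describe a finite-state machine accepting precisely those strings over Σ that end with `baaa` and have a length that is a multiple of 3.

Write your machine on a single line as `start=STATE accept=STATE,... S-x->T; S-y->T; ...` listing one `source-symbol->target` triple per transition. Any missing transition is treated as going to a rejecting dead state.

Build one automaton per condition and run them in lockstep. One (5 states) tracks how much of the suffix `baaa` has currently been matched; the other (3 states) tracks the input length modulo 3. Each combined state is a pair, one component from each; accept when both components accept. Equivalent product states are then merged.
        a   b  
>  q0   q1  q1 
   q1   q2  q2 
   q2   q0  q3 
   q3   q4  q1 
   q4   q5  q2 
   q5   q6  q3 
 * q6   q1  q1 
(> = start, * = accepting)

start=q0; accept=q6; q0-a->q1; q0-b->q1; q1-a->q2; q1-b->q2; q2-a->q0; q2-b->q3; q3-a->q4; q3-b->q1; q4-a->q5; q4-b->q2; q5-a->q6; q5-b->q3; q6-a->q1; q6-b->q1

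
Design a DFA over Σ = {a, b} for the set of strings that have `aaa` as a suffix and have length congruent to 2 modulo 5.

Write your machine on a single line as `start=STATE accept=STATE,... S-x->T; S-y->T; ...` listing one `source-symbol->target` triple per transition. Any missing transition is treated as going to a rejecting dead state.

start=S0; accept=S19; S0-a->S1; S0-b->S2; S1-a->S3; S1-b->S4; S2-a->S5; S2-b->S4; S3-a->S6; S3-b->S7; S4-a->S8; S4-b->S7; S5-a->S9; S5-b->S7; S6-a->S10; S6-b->S11; S7-a->S12; S7-b->S11; S8-a->S13; S8-b->S11; S9-a->S10; S9-b->S11; S10-a->S14; S10-b->S0; S11-a->S15; S11-b->S0; S12-a->S16; S12-b->S0; S13-a->S14; S13-b->S0; S14-a->S17; S14-b->S2; S15-a->S18; S15-b->S2; S16-a->S17; S16-b->S2; S17-a->S19; S17-b->S4; S18-a->S19; S18-b->S4; S19-a->S6; S19-b->S7

Build one automaton per condition and run them in lockstep. The first has 4 states tracking how much of the suffix `aaa` has currently been matched; the second has 5 states tracking the input length modulo 5. A product state is a pair (one from each), accepting exactly when both do.
A 20-state machine:
          a    b  
>  S0     S1   S2 
   S1     S3   S4 
   S2     S5   S4 
   S3     S6   S7 
   S4     S8   S7 
   S5     S9   S7 
   S6    S10  S11 
   S7    S12  S11 
   S8    S13  S11 
   S9    S10  S11 
   S10   S14   S0 
   S11   S15   S0 
   S12   S16   S0 
   S13   S14   S0 
   S14   S17   S2 
   S15   S18   S2 
   S16   S17   S2 
   S17   S19   S4 
   S18   S19   S4 
 * S19    S6   S7 
(> = start, * = accepting)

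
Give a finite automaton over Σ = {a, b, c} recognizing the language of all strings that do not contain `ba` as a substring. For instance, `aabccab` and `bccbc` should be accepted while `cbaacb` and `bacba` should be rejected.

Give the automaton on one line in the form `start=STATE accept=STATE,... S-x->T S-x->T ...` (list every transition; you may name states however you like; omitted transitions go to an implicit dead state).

start=S0 accept=S0,S1 S0-a->S0 S0-b->S1 S0-c->S0 S1-a->S2 S1-b->S1 S1-c->S0 S2-a->S2 S2-b->S2 S2-c->S2

Track partial matches of the forbidden pattern `ba`. State S2 is a dead state reached once `ba` has occurred; every other state accepts. S0 means no part of `ba` is currently matched.
3 states suffice.
        a   b   c  
>* S0   S0  S1  S0 
 * S1   S2  S1  S0 
   S2   S2  S2  S2 
(> = start, * = accepting)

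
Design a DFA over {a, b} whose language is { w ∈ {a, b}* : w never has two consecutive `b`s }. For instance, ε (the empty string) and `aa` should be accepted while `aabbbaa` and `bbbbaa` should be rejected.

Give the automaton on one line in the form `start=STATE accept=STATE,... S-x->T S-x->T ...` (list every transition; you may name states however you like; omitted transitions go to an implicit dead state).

Track partial matches of the forbidden pattern `bb`. State q2 is a dead state reached once `bb` has occurred; every other state accepts. q0 means no part of `bb` is currently matched.
3 states suffice.
        a   b  
>* q0   q0  q1 
 * q1   q0  q2 
   q2   q2  q2 
(> = start, * = accepting)

start=q0 accept=q0,q1 q0-a->q0 q0-b->q1 q1-a->q0 q1-b->q2 q2-a->q2 q2-b->q2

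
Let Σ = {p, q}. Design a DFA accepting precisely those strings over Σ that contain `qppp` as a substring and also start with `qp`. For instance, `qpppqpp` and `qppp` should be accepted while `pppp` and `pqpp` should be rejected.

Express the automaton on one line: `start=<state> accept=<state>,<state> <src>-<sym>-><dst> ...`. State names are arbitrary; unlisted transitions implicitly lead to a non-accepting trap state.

start=s0 accept=s6 s0-p->s1 s0-q->s2 s1-p->s1 s1-q->s1 s2-p->s3 s2-q->s1 s3-p->s4 s3-q->s5 s4-p->s6 s4-q->s5 s5-p->s3 s5-q->s5 s6-p->s6 s6-q->s6

Build one automaton per condition and run them in lockstep. One (5 states) tracks whether and how much of `qppp` has been seen; the other (4 states) tracks whether the input so far still matches the prefix `qp`. Each combined state is a pair, one component from each; accept when both components accept. After merging equivalent states the machine shrinks.
7 states suffice.
        p   q  
>  s0   s1  s2 
   s1   s1  s1 
   s2   s3  s1 
   s3   s4  s5 
   s4   s6  s5 
   s5   s3  s5 
 * s6   s6  s6 
(> = start, * = accepting)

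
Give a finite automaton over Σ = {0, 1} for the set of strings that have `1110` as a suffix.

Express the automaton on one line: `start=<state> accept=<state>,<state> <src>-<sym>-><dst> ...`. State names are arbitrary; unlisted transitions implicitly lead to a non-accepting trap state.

start=A accept=E A-0->A A-1->B B-0->A B-1->C C-0->A C-1->D D-0->E D-1->D E-0->A E-1->B

Remember how much of `1110` the current input suffix matches. State A means no match yet; B means the last symbol is `1`; C means the last 2 symbols are `11`; D means the last 3 symbols are `111`; E means the last 4 symbols are `1110`. Only E accepts. On a mismatch, fall back to the longest proper suffix that is still a prefix of `1110`.
With 5 states:
       0  1 
>  A   A  B 
   B   A  C 
   C   A  D 
   D   E  D 
 * E   A  B 
(> = start, * = accepting)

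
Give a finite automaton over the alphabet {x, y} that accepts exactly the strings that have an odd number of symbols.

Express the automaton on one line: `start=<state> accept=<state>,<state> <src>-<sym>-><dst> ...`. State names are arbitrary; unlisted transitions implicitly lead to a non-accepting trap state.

Only the length mod 2 matters, so use a 2-cycle: from any state, every input symbol moves to the next state, wrapping q1 back to q0. Mark q1 accepting.
With 2 states:
        x   y  
>  q0   q1  q1 
 * q1   q0  q0 
(> = start, * = accepting)

start=q0 accept=q1 q0-x->q1 q0-y->q1 q1-x->q0 q1-y->q0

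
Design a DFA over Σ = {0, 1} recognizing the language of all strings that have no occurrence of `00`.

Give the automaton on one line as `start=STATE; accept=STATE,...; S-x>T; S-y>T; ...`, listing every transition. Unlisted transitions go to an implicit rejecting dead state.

start=s0; accept=s0,s1; s0-0>s1; s0-1>s0; s1-0>s2; s1-1>s0; s2-0>s2; s2-1>s2

Track partial matches of the forbidden pattern `00`. State s2 is a dead state reached once `00` has occurred; every other state accepts. s0 means no part of `00` is currently matched.
With 3 states:
        0   1  
>* s0   s1  s0 
 * s1   s2  s0 
   s2   s2  s2 
(> = start, * = accepting)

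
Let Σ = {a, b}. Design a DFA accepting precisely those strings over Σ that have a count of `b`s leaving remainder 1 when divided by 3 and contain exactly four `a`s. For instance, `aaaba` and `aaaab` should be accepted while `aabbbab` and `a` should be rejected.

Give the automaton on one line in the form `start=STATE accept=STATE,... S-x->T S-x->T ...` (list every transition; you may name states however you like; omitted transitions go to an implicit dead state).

start=q0 accept=q13 q0-a->q1 q0-b->q2 q1-a->q3 q1-b->q4 q2-a->q4 q2-b->q5 q3-a->q6 q3-b->q7 q4-a->q7 q4-b->q8 q5-a->q8 q5-b->q0 q6-a->q9 q6-b->q10 q7-a->q10 q7-b->q11 q8-a->q11 q8-b->q1 q9-a->q12 q9-b->q13 q10-a->q13 q10-b->q14 q11-a->q14 q11-b->q3 q12-a->q12 q12-b->q12 q13-a->q12 q13-b->q15 q14-a->q15 q14-b->q6 q15-a->q12 q15-b->q9

Handle the two conditions separately and then intersect. The first has 3 states tracking the count of `b`s modulo 3; the second has 6 states tracking the count of `a`s, saturating at 5. A product state is a pair (one from each), accepting exactly when both do. Equivalent product states are then merged.
16 states suffice.
          a    b  
>  q0     q1   q2 
   q1     q3   q4 
   q2     q4   q5 
   q3     q6   q7 
   q4     q7   q8 
   q5     q8   q0 
   q6     q9  q10 
   q7    q10  q11 
   q8    q11   q1 
   q9    q12  q13 
   q10   q13  q14 
   q11   q14   q3 
   q12   q12  q12 
 * q13   q12  q15 
   q14   q15   q6 
   q15   q12   q9 
(> = start, * = accepting)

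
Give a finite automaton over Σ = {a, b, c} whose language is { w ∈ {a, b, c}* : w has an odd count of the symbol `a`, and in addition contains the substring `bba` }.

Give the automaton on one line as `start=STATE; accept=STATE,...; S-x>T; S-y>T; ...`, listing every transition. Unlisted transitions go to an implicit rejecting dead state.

Handle the two conditions separately and then intersect. One (2 states) tracks the count of `a`s modulo 2; the other (4 states) tracks whether and how much of `bba` has been seen. Each combined state is a pair, one component from each; accept when both components accept.
An 8-state machine:
        a   b   c  
>  q0   q1  q2  q0 
   q1   q0  q3  q1 
   q2   q1  q4  q0 
   q3   q0  q5  q1 
   q4   q6  q4  q0 
   q5   q7  q5  q1 
 * q6   q7  q6  q6 
   q7   q6  q7  q7 
(> = start, * = accepting)

start=q0; accept=q6; q0-a>q1; q0-b>q2; q0-c>q0; q1-a>q0; q1-b>q3; q1-c>q1; q2-a>q1; q2-b>q4; q2-c>q0; q3-a>q0; q3-b>q5; q3-c>q1; q4-a>q6; q4-b>q4; q4-c>q0; q5-a>q7; q5-b>q5; q5-c>q1; q6-a>q7; q6-b>q6; q6-c>q6; q7-a>q6; q7-b>q7; q7-c>q7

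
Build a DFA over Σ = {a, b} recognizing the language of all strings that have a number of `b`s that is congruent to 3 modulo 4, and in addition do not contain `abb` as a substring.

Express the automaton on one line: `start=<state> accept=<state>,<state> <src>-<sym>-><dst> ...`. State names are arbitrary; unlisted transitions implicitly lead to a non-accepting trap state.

Build one automaton per condition and run them in lockstep. The first has 4 states tracking the count of `b`s modulo 4; the second has 4 states tracking partial matches of the forbidden pattern `abb`. A product state is a pair (one from each), accepting exactly when both do. After merging equivalent states the machine shrinks.
13 states suffice.
          a    b  
>  S0     S1   S2 
   S1     S1   S3 
   S2     S4   S5 
   S3     S4   S6 
   S4     S4   S7 
   S5     S8   S9 
   S6     S6   S6 
   S7     S8   S6 
   S8     S8  S10 
 * S9    S11   S0 
 * S10   S11   S6 
 * S11   S11  S12 
   S12    S1   S6 
(> = start, * = accepting)

start=S0 accept=S9,S10,S11 S0-a->S1 S0-b->S2 S1-a->S1 S1-b->S3 S2-a->S4 S2-b->S5 S3-a->S4 S3-b->S6 S4-a->S4 S4-b->S7 S5-a->S8 S5-b->S9 S6-a->S6 S6-b->S6 S7-a->S8 S7-b->S6 S8-a->S8 S8-b->S10 S9-a->S11 S9-b->S0 S10-a->S11 S10-b->S6 S11-a->S11 S11-b->S12 S12-a->S1 S12-b->S6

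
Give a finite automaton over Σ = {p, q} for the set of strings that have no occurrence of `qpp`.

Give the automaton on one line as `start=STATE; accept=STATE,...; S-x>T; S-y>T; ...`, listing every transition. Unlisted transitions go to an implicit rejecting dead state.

This is the complement of 'contains `qpp`'. Use the same substring-matching states — A through D holding how much of `qpp` has just been matched — but flip the accepting set: everything except the trap D accepts.
4 states suffice.
       p  q 
>* A   A  B 
 * B   C  B 
 * C   D  B 
   D   D  D 
(> = start, * = accepting)

start=A; accept=A,B,C; A-p>A; A-q>B; B-p>C; B-q>B; C-p>D; C-q>B; D-p>D; D-q>D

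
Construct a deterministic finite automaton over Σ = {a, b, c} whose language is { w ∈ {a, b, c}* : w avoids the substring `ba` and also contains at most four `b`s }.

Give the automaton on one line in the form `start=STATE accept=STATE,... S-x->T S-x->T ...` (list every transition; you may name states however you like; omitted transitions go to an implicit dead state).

start=q0 accept=q0,q1,q3,q4,q5,q6,q7,q8,q9 q0-a->q0 q0-b->q1 q0-c->q0 q1-a->q2 q1-b->q3 q1-c->q4 q2-a->q2 q2-b->q2 q2-c->q2 q3-a->q2 q3-b->q5 q3-c->q6 q4-a->q4 q4-b->q3 q4-c->q4 q5-a->q2 q5-b->q7 q5-c->q8 q6-a->q6 q6-b->q5 q6-c->q6 q7-a->q2 q7-b->q2 q7-c->q9 q8-a->q8 q8-b->q7 q8-c->q8 q9-a->q9 q9-b->q2 q9-c->q9

Run two small machines in parallel and take their product. One (3 states) tracks partial matches of the forbidden pattern `ba`; the other (6 states) tracks the count of `b`s, saturating at 5. Each combined state is a pair, one component from each; accept when both components accept. Equivalent product states are then merged.
10 states suffice.
        a   b   c  
>* q0   q0  q1  q0 
 * q1   q2  q3  q4 
   q2   q2  q2  q2 
 * q3   q2  q5  q6 
 * q4   q4  q3  q4 
 * q5   q2  q7  q8 
 * q6   q6  q5  q6 
 * q7   q2  q2  q9 
 * q8   q8  q7  q8 
 * q9   q9  q2  q9 
(> = start, * = accepting)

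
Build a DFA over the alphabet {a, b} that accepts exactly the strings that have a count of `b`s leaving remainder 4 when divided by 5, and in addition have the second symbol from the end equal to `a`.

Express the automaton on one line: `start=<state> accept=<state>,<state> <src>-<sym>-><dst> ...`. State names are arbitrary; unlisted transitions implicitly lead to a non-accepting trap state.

Handle the two conditions separately and then intersect. One (5 states) tracks the count of `b`s modulo 5; the other (7 states) tracks the last 2 symbols read. Each combined state is a pair, one component from each; accept when both components accept.
With 23 states:
          a    b  
>  s0     s1   s2 
   s1     s3   s4 
   s2     s5   s6 
   s3     s3   s4 
   s4     s5   s6 
   s5     s7   s8 
   s6     s9  s10 
   s7     s7   s8 
   s8     s9  s10 
   s9    s11  s12 
   s10   s13  s14 
   s11   s11  s12 
   s12   s13  s14 
   s13   s15  s16 
   s14   s17  s18 
   s15   s15  s16 
 * s16   s17  s18 
   s17   s19  s20 
   s18   s21  s22 
 * s19   s19  s20 
   s20   s21  s22 
   s21    s3   s4 
   s22    s5   s6 
(> = start, * = accepting)

start=s0 accept=s16,s19 s0-a->s1 s0-b->s2 s1-a->s3 s1-b->s4 s2-a->s5 s2-b->s6 s3-a->s3 s3-b->s4 s4-a->s5 s4-b->s6 s5-a->s7 s5-b->s8 s6-a->s9 s6-b->s10 s7-a->s7 s7-b->s8 s8-a->s9 s8-b->s10 s9-a->s11 s9-b->s12 s10-a->s13 s10-b->s14 s11-a->s11 s11-b->s12 s12-a->s13 s12-b->s14 s13-a->s15 s13-b->s16 s14-a->s17 s14-b->s18 s15-a->s15 s15-b->s16 s16-a->s17 s16-b->s18 s17-a->s19 s17-b->s20 s18-a->s21 s18-b->s22 s19-a->s19 s19-b->s20 s20-a->s21 s20-b->s22 s21-a->s3 s21-b->s4 s22-a->s5 s22-b->s6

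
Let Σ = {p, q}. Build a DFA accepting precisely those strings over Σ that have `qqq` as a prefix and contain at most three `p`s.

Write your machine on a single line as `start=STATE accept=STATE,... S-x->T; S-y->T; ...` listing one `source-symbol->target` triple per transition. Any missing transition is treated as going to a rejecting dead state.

Build one automaton per condition and run them in lockstep. One (5 states) tracks whether the input so far still matches the prefix `qqq`; the other (5 states) tracks the count of `p`s, saturating at 4. Each combined state is a pair, one component from each; accept when both components accept.
A 12-state machine:
       p  q 
>  A   B  C 
   B   D  B 
   C   B  E 
   D   F  D 
   E   B  G 
   F   H  F 
 * G   I  G 
   H   H  H 
 * I   J  I 
 * J   K  J 
 * K   L  K 
   L   L  L 
(> = start, * = accepting)

start=A; accept=G,I,J,K; A-p->B; A-q->C; B-p->D; B-q->B; C-p->B; C-q->E; D-p->F; D-q->D; E-p->B; E-q->G; F-p->H; F-q->F; G-p->I; G-q->G; H-p->H; H-q->H; I-p->J; I-q->I; J-p->K; J-q->J; K-p->L; K-q->K; L-p->L; L-q->L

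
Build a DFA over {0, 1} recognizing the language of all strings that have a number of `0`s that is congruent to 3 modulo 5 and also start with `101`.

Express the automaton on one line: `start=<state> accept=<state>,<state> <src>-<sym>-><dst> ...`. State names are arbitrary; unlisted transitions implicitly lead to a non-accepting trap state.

Run two small machines in parallel and take their product. The first has 5 states tracking the count of `0`s modulo 5; the second has 5 states tracking whether the input so far still matches the prefix `101`. A product state is a pair (one from each), accepting exactly when both do.
          0    1  
>  s0     s1   s2 
   s1     s3   s1 
   s2     s4   s5 
   s3     s6   s3 
   s4     s3   s7 
   s5     s1   s5 
   s6     s8   s6 
   s7     s9   s7 
   s8     s5   s8 
   s9    s10   s9 
 * s10   s11  s10 
   s11   s12  s11 
   s12    s7  s12 
(> = start, * = accepting)

start=s0 accept=s10 s0-0->s1 s0-1->s2 s1-0->s3 s1-1->s1 s2-0->s4 s2-1->s5 s3-0->s6 s3-1->s3 s4-0->s3 s4-1->s7 s5-0->s1 s5-1->s5 s6-0->s8 s6-1->s6 s7-0->s9 s7-1->s7 s8-0->s5 s8-1->s8 s9-0->s10 s9-1->s9 s10-0->s11 s10-1->s10 s11-0->s12 s11-1->s11 s12-0->s7 s12-1->s12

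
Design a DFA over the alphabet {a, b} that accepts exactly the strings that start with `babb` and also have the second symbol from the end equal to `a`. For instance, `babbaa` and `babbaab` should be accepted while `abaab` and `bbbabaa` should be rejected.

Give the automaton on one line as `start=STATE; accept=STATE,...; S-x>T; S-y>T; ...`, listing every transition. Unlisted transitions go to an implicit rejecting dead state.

Run two small machines in parallel and take their product. One (6 states) tracks whether the input so far still matches the prefix `babb`; the other (7 states) tracks the last 2 symbols read. Each combined state is a pair, one component from each; accept when both components accept.
          a    b  
>  s0     s1   s2 
   s1     s3   s4 
   s2     s5   s6 
   s3     s3   s4 
   s4     s7   s6 
   s5     s3   s8 
   s6     s7   s6 
   s7     s3   s4 
   s8     s7   s9 
   s9    s10   s9 
   s10   s11  s12 
 * s11   s11  s12 
 * s12   s10   s9 
(> = start, * = accepting)

start=s0; accept=s11,s12; s0-a>s1; s0-b>s2; s1-a>s3; s1-b>s4; s2-a>s5; s2-b>s6; s3-a>s3; s3-b>s4; s4-a>s7; s4-b>s6; s5-a>s3; s5-b>s8; s6-a>s7; s6-b>s6; s7-a>s3; s7-b>s4; s8-a>s7; s8-b>s9; s9-a>s10; s9-b>s9; s10-a>s11; s10-b>s12; s11-a>s11; s11-b>s12; s12-a>s10; s12-b>s9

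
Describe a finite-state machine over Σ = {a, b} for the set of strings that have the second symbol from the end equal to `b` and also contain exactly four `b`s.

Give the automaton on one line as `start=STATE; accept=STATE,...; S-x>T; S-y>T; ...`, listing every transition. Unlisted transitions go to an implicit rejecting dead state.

Handle the two conditions separately and then intersect. The first has 7 states tracking the last 2 symbols read; the second has 6 states tracking the count of `b`s, saturating at 5. A product state is a pair (one from each), accepting exactly when both do. After merging equivalent states the machine shrinks.
9 states suffice.
        a   b  
>  S0   S0  S1 
   S1   S1  S2 
   S2   S2  S3 
   S3   S4  S5 
   S4   S4  S6 
 * S5   S7  S8 
   S6   S7  S8 
 * S7   S8  S8 
   S8   S8  S8 
(> = start, * = accepting)

start=S0; accept=S5,S7; S0-a>S0; S0-b>S1; S1-a>S1; S1-b>S2; S2-a>S2; S2-b>S3; S3-a>S4; S3-b>S5; S4-a>S4; S4-b>S6; S5-a>S7; S5-b>S8; S6-a>S7; S6-b>S8; S7-a>S8; S7-b>S8; S8-a>S8; S8-b>S8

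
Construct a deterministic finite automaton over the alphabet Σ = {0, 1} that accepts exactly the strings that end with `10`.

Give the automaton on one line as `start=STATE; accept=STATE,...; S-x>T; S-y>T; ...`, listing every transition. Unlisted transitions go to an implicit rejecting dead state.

Let each state record the length of the longest suffix of the input read so far that is also a prefix of `10`. S1 means the last symbol is `1`; S2 means the last 2 symbols are `10`. Accept only at S2, where the string currently ends in `10`.
3 states suffice.
        0   1  
>  S0   S0  S1 
   S1   S2  S1 
 * S2   S0  S1 
(> = start, * = accepting)

start=S0; accept=S2; S0-0>S0; S0-1>S1; S1-0>S2; S1-1>S1; S2-0>S0; S2-1>S1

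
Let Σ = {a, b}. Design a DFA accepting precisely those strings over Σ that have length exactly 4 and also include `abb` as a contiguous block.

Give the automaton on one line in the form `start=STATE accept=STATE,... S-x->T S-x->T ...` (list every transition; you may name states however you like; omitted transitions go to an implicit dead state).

Run two small machines in parallel and take their product. The first has 6 states tracking the input length, saturating at 5; the second has 4 states tracking whether and how much of `abb` has been seen. A product state is a pair (one from each), accepting exactly when both do. Equivalent product states are then merged.
With 9 states:
        a   b  
>  q0   q1  q2 
   q1   q3  q4 
   q2   q3  q5 
   q3   q5  q6 
   q4   q5  q7 
   q5   q5  q5 
   q6   q5  q8 
   q7   q8  q8 
 * q8   q5  q5 
(> = start, * = accepting)

start=q0 accept=q8 q0-a->q1 q0-b->q2 q1-a->q3 q1-b->q4 q2-a->q3 q2-b->q5 q3-a->q5 q3-b->q6 q4-a->q5 q4-b->q7 q5-a->q5 q5-b->q5 q6-a->q5 q6-b->q8 q7-a->q8 q7-b->q8 q8-a->q5 q8-b->q5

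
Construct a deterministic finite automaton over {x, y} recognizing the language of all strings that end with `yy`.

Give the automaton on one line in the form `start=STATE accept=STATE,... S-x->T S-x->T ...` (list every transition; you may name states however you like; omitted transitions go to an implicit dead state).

Let each state record the length of the longest suffix of the input read so far that is also a prefix of `yy`. S1 means the last symbol is `y`; S2 means the last 2 symbols are `yy`. Accept only at S2, where the string currently ends in `yy`.
A 3-state machine:
        x   y  
>  S0   S0  S1 
   S1   S0  S2 
 * S2   S0  S2 
(> = start, * = accepting)

start=S0 accept=S2 S0-x->S0 S0-y->S1 S1-x->S0 S1-y->S2 S2-x->S0 S2-y->S2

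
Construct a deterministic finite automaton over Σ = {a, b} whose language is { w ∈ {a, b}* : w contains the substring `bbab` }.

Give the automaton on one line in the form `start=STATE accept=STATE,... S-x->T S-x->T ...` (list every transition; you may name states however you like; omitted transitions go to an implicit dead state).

start=q0 accept=q4 q0-a->q0 q0-b->q1 q1-a->q0 q1-b->q2 q2-a->q3 q2-b->q2 q3-a->q0 q3-b->q4 q4-a->q4 q4-b->q4

Track how much of `bbab` has been matched so far: state q0 is no progress, q4 is the absorbing accept state reached once `bbab` has occurred. Intermediate states record partial matches; on a mismatch, fall back to the longest reusable overlap.
A 5-state machine:
        a   b  
>  q0   q0  q1 
   q1   q0  q2 
   q2   q3  q2 
   q3   q0  q4 
 * q4   q4  q4 
(> = start, * = accepting)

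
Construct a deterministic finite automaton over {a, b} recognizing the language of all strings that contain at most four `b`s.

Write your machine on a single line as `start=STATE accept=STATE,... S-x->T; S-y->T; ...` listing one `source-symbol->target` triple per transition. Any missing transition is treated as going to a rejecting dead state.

start=S0; accept=S0,S1,S2,S3,S4; S0-a->S0; S0-b->S1; S1-a->S1; S1-b->S2; S2-a->S2; S2-b->S3; S3-a->S3; S3-b->S4; S4-a->S4; S4-b->S5; S5-a->S5; S5-b->S5

Only the number of `b`s matters, and only up to 5. Make a chain S0 → S1 → S2 → S3 → S4 → S5 advanced by each `b` (with S5 absorbing); every other symbol self-loops. The accepting set is {S0, S1, S2, S3, S4}.
A 6-state machine:
        a   b  
>* S0   S0  S1 
 * S1   S1  S2 
 * S2   S2  S3 
 * S3   S3  S4 
 * S4   S4  S5 
   S5   S5  S5 
(> = start, * = accepting)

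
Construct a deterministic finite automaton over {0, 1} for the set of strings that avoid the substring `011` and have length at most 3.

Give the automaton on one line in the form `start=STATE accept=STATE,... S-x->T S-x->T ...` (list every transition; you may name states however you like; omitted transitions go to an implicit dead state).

start=A accept=A,B,C,D,E,F,G,H,J A-0->B A-1->C B-0->D B-1->E C-0->D C-1->F D-0->G D-1->H E-0->G E-1->I F-0->G F-1->J G-0->K G-1->L H-0->K H-1->M I-0->M I-1->M J-0->K J-1->N K-0->K K-1->L L-0->K L-1->M M-0->M M-1->M N-0->K N-1->N

Handle the two conditions separately and then intersect. One (4 states) tracks partial matches of the forbidden pattern `011`; the other (5 states) tracks the input length, saturating at 4. Each combined state is a pair, one component from each; accept when both components accept.
14 states suffice.
       0  1 
>* A   B  C 
 * B   D  E 
 * C   D  F 
 * D   G  H 
 * E   G  I 
 * F   G  J 
 * G   K  L 
 * H   K  M 
   I   M  M 
 * J   K  N 
   K   K  L 
   L   K  M 
   M   M  M 
   N   K  N 
(> = start, * = accepting)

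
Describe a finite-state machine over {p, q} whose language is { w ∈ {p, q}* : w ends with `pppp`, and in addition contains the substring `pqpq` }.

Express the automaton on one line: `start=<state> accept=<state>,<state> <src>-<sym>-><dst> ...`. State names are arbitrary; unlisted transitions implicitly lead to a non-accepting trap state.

Build one automaton per condition and run them in lockstep. One (5 states) tracks how much of the suffix `pppp` has currently been matched; the other (5 states) tracks whether and how much of `pqpq` has been seen. Each combined state is a pair, one component from each; accept when both components accept.
       p  q 
>  A   B  A 
   B   C  D 
   C   E  D 
   D   F  A 
   E   G  D 
   F   C  H 
   G   G  D 
   H   I  H 
   I   J  H 
   J   K  H 
   K   L  H 
 * L   L  H 
(> = start, * = accepting)

start=A accept=L A-p->B A-q->A B-p->C B-q->D C-p->E C-q->D D-p->F D-q->A E-p->G E-q->D F-p->C F-q->H G-p->G G-q->D H-p->I H-q->H I-p->J I-q->H J-p->K J-q->H K-p->L K-q->H L-p->L L-q->H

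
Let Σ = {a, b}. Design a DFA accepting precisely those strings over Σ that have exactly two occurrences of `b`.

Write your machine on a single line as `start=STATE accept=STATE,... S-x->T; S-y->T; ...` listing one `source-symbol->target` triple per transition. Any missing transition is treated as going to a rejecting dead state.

start=q0; accept=q2; q0-a->q0; q0-b->q1; q1-a->q1; q1-b->q2; q2-a->q2; q2-b->q3; q3-a->q3; q3-b->q3

Count `b`s, saturating at 3: states q0 through q2 mean 0 through 2 `b`s seen; q3 means more than 2. Each `b` increments (capped at q3); other symbols loop. Accept from {q2}.
4 states suffice.
        a   b  
>  q0   q0  q1 
   q1   q1  q2 
 * q2   q2  q3 
   q3   q3  q3 
(> = start, * = accepting)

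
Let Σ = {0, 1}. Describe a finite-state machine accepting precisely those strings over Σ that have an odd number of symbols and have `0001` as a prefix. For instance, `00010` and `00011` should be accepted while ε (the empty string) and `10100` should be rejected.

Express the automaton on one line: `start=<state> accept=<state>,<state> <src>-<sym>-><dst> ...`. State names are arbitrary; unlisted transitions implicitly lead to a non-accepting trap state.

Build one automaton per condition and run them in lockstep. The first has 2 states tracking the input length modulo 2; the second has 6 states tracking whether the input so far still matches the prefix `0001`. A product state is a pair (one from each), accepting exactly when both do.
8 states suffice.
        0   1  
>  s0   s1  s2 
   s1   s3  s4 
   s2   s4  s4 
   s3   s5  s2 
   s4   s2  s2 
   s5   s4  s6 
   s6   s7  s7 
 * s7   s6  s6 
(> = start, * = accepting)

start=s0 accept=s7 s0-0->s1 s0-1->s2 s1-0->s3 s1-1->s4 s2-0->s4 s2-1->s4 s3-0->s5 s3-1->s2 s4-0->s2 s4-1->s2 s5-0->s4 s5-1->s6 s6-0->s7 s6-1->s7 s7-0->s6 s7-1->s6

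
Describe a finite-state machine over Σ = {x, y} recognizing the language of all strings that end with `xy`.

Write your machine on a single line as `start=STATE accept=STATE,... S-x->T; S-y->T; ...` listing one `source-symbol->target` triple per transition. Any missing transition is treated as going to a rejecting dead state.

start=q0; accept=q2; q0-x->q1; q0-y->q0; q1-x->q1; q1-y->q2; q2-x->q1; q2-y->q0

Remember how much of `xy` the current input suffix matches. State q0 means no match yet; q1 means the last symbol is `x`; q2 means the last 2 symbols are `xy`. Only q2 accepts. On a mismatch, fall back to the longest proper suffix that is still a prefix of `xy`.
With 3 states:
        x   y  
>  q0   q1  q0 
   q1   q1  q2 
 * q2   q1  q0 
(> = start, * = accepting)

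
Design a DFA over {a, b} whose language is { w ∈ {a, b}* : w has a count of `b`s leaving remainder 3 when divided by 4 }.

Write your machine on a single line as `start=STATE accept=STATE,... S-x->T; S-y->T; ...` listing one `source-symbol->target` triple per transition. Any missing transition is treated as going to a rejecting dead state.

The only thing that matters is how many `b`s have appeared, reduced mod 4. Use one state per residue: s0 for 0, …, s3 for 3. Reading `b` moves to the next residue; anything else stays put. s3 is accepting.
4 states suffice.
        a   b  
>  s0   s0  s1 
   s1   s1  s2 
   s2   s2  s3 
 * s3   s3  s0 
(> = start, * = accepting)

start=s0; accept=s3; s0-a->s0; s0-b->s1; s1-a->s1; s1-b->s2; s2-a->s2; s2-b->s3; s3-a->s3; s3-b->s0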